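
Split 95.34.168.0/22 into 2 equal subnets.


New prefix = 22 + 1 = 23
Each subnet has 512 addresses
  95.34.168.0/23
  95.34.170.0/23
Subnets: 95.34.168.0/23, 95.34.170.0/23


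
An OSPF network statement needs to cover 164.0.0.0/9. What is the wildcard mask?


Subnet mask: 255.128.0.0
Wildcard = 255.255.255.255 - subnet mask
255 - 255 = 0
255 - 128 = 127
255 - 0 = 255
255 - 0 = 255
Wildcard: 0.127.255.255


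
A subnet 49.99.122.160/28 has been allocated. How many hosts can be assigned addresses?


Host bits = 32 - 28 = 4
Total addresses = 2^4 = 16
Usable = total - 2 (network and broadcast)
Usable hosts: 14


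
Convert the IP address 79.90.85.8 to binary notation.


79 = 01001111
90 = 01011010
85 = 01010101
8 = 00001000
Binary: 01001111.01011010.01010101.00001000


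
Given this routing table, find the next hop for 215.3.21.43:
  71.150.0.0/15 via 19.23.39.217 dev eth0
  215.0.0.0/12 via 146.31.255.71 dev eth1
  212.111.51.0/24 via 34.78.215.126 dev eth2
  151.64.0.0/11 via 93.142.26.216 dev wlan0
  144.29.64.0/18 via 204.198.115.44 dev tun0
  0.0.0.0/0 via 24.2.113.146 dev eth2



Longest prefix match for 215.3.21.43:
  /15 71.150.0.0: no
  /12 215.0.0.0: MATCH
  /24 212.111.51.0: no
  /11 151.64.0.0: no
  /18 144.29.64.0: no
  /0 0.0.0.0: MATCH
Selected: next-hop 146.31.255.71 via eth1 (matched /12)


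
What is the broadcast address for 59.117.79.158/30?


Network: 59.117.79.156/30
Host bits = 2
Set all host bits to 1:
Broadcast: 59.117.79.159


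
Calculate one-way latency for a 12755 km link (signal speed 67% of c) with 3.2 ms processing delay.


Speed = 0.67 * 3e5 km/s = 201000 km/s
Propagation delay = 12755 / 201000 = 0.0635 s = 63.4577 ms
Processing delay = 3.2 ms
Total one-way latency = 66.6577 ms


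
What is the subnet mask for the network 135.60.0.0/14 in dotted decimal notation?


/14 means 14 network bits, 18 host bits
Binary: 11111111111111000000000000000000
Mask: 255.252.0.0


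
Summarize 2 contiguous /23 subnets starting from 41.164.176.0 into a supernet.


Original prefix: /23
Number of subnets: 2 = 2^1
New prefix = 23 - 1 = 22
Supernet: 41.164.176.0/22


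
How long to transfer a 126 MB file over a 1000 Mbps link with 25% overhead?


Effective throughput = 1000 * (1 - 25/100) = 750 Mbps
File size in Mb = 126 * 8 = 1008 Mb
Time = 1008 / 750
Time = 1.344 seconds


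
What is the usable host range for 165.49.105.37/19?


Network: 165.49.96.0
Broadcast: 165.49.127.255
First usable = network + 1
Last usable = broadcast - 1
Range: 165.49.96.1 to 165.49.127.254


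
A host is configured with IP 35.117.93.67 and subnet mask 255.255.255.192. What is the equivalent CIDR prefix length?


Binary: 11111111.11111111.11111111.11000000
Count leading 1s
Prefix: /26


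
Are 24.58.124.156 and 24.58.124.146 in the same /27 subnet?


Mask: 255.255.255.224
24.58.124.156 AND mask = 24.58.124.128
24.58.124.146 AND mask = 24.58.124.128
Yes, same subnet (24.58.124.128)


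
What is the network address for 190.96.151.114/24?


IP:   10111110.01100000.10010111.01110010
Mask: 11111111.11111111.11111111.00000000
AND operation:
Net:  10111110.01100000.10010111.00000000
Network: 190.96.151.0/24


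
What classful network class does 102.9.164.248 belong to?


First octet: 102
Binary: 01100110
0xxxxxxx -> Class A (1-126)
Class A, default mask 255.0.0.0 (/8)


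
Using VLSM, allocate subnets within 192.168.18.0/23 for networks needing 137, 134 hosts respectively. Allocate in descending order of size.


137 hosts -> /24 (254 usable): 192.168.18.0/24
134 hosts -> /24 (254 usable): 192.168.19.0/24
Allocation: 192.168.18.0/24 (137 hosts, 254 usable); 192.168.19.0/24 (134 hosts, 254 usable)


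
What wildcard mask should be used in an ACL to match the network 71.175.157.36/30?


Subnet mask: 255.255.255.252
Wildcard = 255.255.255.255 - subnet mask
255 - 255 = 0
255 - 255 = 0
255 - 255 = 0
255 - 252 = 3
Wildcard: 0.0.0.3


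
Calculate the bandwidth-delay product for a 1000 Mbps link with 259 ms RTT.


BDP = bandwidth * RTT
= 1000 Mbps * 259 ms
= 1000 * 1e6 * 259 / 1000 bits
= 259000000 bits
= 32375000 bytes
= 31616.2109 KB
BDP = 259000000 bits (32375000 bytes)


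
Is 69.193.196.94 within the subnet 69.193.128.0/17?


Subnet network: 69.193.128.0
Test IP AND mask: 69.193.128.0
Yes, 69.193.196.94 is in 69.193.128.0/17


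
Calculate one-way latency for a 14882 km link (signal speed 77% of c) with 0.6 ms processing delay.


Speed = 0.77 * 3e5 km/s = 231000 km/s
Propagation delay = 14882 / 231000 = 0.0644 s = 64.4242 ms
Processing delay = 0.6 ms
Total one-way latency = 65.0242 ms


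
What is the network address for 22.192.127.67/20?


IP:   00010110.11000000.01111111.01000011
Mask: 11111111.11111111.11110000.00000000
AND operation:
Net:  00010110.11000000.01110000.00000000
Network: 22.192.112.0/20


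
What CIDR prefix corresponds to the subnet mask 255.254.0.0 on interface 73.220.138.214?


Binary: 11111111.11111110.00000000.00000000
Count leading 1s
Prefix: /15


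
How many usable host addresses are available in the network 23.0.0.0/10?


Host bits = 32 - 10 = 22
Total addresses = 2^22 = 4194304
Usable = total - 2 (network and broadcast)
Usable hosts: 4194302


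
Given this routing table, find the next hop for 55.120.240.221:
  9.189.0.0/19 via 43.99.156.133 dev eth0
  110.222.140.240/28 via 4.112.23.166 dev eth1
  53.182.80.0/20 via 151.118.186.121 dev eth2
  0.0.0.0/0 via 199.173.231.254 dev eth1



Longest prefix match for 55.120.240.221:
  /19 9.189.0.0: no
  /28 110.222.140.240: no
  /20 53.182.80.0: no
  /0 0.0.0.0: MATCH
Selected: next-hop 199.173.231.254 via eth1 (matched /0)


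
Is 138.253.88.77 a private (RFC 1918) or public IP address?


RFC 1918 private ranges:
  10.0.0.0/8 (10.0.0.0 - 10.255.255.255)
  172.16.0.0/12 (172.16.0.0 - 172.31.255.255)
  192.168.0.0/16 (192.168.0.0 - 192.168.255.255)
Public (not in any RFC 1918 range)


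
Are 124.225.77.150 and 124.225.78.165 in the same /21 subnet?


Mask: 255.255.248.0
124.225.77.150 AND mask = 124.225.72.0
124.225.78.165 AND mask = 124.225.72.0
Yes, same subnet (124.225.72.0)


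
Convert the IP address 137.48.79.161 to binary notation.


137 = 10001001
48 = 00110000
79 = 01001111
161 = 10100001
Binary: 10001001.00110000.01001111.10100001


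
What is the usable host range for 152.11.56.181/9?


Network: 152.0.0.0
Broadcast: 152.127.255.255
First usable = network + 1
Last usable = broadcast - 1
Range: 152.0.0.1 to 152.127.255.254


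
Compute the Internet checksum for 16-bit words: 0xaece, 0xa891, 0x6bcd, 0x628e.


Sum all words (with carry folding):
+ 0xaece = 0xaece
+ 0xa891 = 0x5760
+ 0x6bcd = 0xc32d
+ 0x628e = 0x25bc
One's complement: ~0x25bc
Checksum = 0xda43


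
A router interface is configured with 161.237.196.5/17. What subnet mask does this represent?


/17 means 17 network bits, 15 host bits
Binary: 11111111111111111000000000000000
Mask: 255.255.128.0


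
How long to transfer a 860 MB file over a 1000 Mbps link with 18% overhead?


Effective throughput = 1000 * (1 - 18/100) = 820.0 Mbps
File size in Mb = 860 * 8 = 6880 Mb
Time = 6880 / 820.0
Time = 8.3902 seconds


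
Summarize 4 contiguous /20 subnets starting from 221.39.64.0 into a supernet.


Original prefix: /20
Number of subnets: 4 = 2^2
New prefix = 20 - 2 = 18
Supernet: 221.39.64.0/18


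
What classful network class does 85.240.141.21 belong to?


First octet: 85
Binary: 01010101
0xxxxxxx -> Class A (1-126)
Class A, default mask 255.0.0.0 (/8)


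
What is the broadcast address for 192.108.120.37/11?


Network: 192.96.0.0/11
Host bits = 21
Set all host bits to 1:
Broadcast: 192.127.255.255


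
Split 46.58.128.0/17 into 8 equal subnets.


New prefix = 17 + 3 = 20
Each subnet has 4096 addresses
  46.58.128.0/20
  46.58.144.0/20
  46.58.160.0/20
  46.58.176.0/20
  46.58.192.0/20
  46.58.208.0/20
  46.58.224.0/20
  46.58.240.0/20
Subnets: 46.58.128.0/20, 46.58.144.0/20, 46.58.160.0/20, 46.58.176.0/20, 46.58.192.0/20, 46.58.208.0/20, 46.58.224.0/20, 46.58.240.0/20


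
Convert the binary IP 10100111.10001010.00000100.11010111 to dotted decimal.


10100111 = 167
10001010 = 138
00000100 = 4
11010111 = 215
IP: 167.138.4.215


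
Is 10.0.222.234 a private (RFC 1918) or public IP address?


RFC 1918 private ranges:
  10.0.0.0/8 (10.0.0.0 - 10.255.255.255)
  172.16.0.0/12 (172.16.0.0 - 172.31.255.255)
  192.168.0.0/16 (192.168.0.0 - 192.168.255.255)
Private (in 10.0.0.0/8)


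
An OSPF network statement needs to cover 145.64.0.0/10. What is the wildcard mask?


Subnet mask: 255.192.0.0
Wildcard = 255.255.255.255 - subnet mask
255 - 255 = 0
255 - 192 = 63
255 - 0 = 255
255 - 0 = 255
Wildcard: 0.63.255.255


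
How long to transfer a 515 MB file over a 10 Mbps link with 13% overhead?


Effective throughput = 10 * (1 - 13/100) = 8.7 Mbps
File size in Mb = 515 * 8 = 4120 Mb
Time = 4120 / 8.7
Time = 473.5632 seconds


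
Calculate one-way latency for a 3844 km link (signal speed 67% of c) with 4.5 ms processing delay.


Speed = 0.67 * 3e5 km/s = 201000 km/s
Propagation delay = 3844 / 201000 = 0.0191 s = 19.1244 ms
Processing delay = 4.5 ms
Total one-way latency = 23.6244 ms


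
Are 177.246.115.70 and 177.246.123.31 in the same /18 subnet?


Mask: 255.255.192.0
177.246.115.70 AND mask = 177.246.64.0
177.246.123.31 AND mask = 177.246.64.0
Yes, same subnet (177.246.64.0)


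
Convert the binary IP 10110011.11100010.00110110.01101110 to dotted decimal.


10110011 = 179
11100010 = 226
00110110 = 54
01101110 = 110
IP: 179.226.54.110


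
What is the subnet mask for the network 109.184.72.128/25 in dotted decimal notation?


/25 means 25 network bits, 7 host bits
Binary: 11111111111111111111111110000000
Mask: 255.255.255.128


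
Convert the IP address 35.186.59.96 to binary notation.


35 = 00100011
186 = 10111010
59 = 00111011
96 = 01100000
Binary: 00100011.10111010.00111011.01100000


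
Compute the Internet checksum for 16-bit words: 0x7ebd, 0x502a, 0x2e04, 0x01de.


Sum all words (with carry folding):
+ 0x7ebd = 0x7ebd
+ 0x502a = 0xcee7
+ 0x2e04 = 0xfceb
+ 0x01de = 0xfec9
One's complement: ~0xfec9
Checksum = 0x0136


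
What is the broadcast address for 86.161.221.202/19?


Network: 86.161.192.0/19
Host bits = 13
Set all host bits to 1:
Broadcast: 86.161.223.255


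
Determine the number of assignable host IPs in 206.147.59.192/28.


Host bits = 32 - 28 = 4
Total addresses = 2^4 = 16
Usable = total - 2 (network and broadcast)
Usable hosts: 14


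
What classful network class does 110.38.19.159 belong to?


First octet: 110
Binary: 01101110
0xxxxxxx -> Class A (1-126)
Class A, default mask 255.0.0.0 (/8)


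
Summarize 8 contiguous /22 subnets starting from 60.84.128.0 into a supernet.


Original prefix: /22
Number of subnets: 8 = 2^3
New prefix = 22 - 3 = 19
Supernet: 60.84.128.0/19


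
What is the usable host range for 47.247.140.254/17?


Network: 47.247.128.0
Broadcast: 47.247.255.255
First usable = network + 1
Last usable = broadcast - 1
Range: 47.247.128.1 to 47.247.255.254


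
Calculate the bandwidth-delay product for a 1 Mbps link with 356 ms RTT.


BDP = bandwidth * RTT
= 1 Mbps * 356 ms
= 1 * 1e6 * 356 / 1000 bits
= 356000 bits
= 44500 bytes
= 43.457 KB
BDP = 356000 bits (44500 bytes)


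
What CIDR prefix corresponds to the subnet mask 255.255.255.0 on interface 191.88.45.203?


Binary: 11111111.11111111.11111111.00000000
Count leading 1s
Prefix: /24


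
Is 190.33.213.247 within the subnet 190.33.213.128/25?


Subnet network: 190.33.213.128
Test IP AND mask: 190.33.213.128
Yes, 190.33.213.247 is in 190.33.213.128/25


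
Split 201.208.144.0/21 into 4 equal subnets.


New prefix = 21 + 2 = 23
Each subnet has 512 addresses
  201.208.144.0/23
  201.208.146.0/23
  201.208.148.0/23
  201.208.150.0/23
Subnets: 201.208.144.0/23, 201.208.146.0/23, 201.208.148.0/23, 201.208.150.0/23


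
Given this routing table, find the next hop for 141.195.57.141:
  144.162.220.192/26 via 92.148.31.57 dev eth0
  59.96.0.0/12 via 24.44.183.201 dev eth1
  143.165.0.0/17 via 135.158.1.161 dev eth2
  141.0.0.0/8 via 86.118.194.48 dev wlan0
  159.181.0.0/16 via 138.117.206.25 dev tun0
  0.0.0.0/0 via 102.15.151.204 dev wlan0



Longest prefix match for 141.195.57.141:
  /26 144.162.220.192: no
  /12 59.96.0.0: no
  /17 143.165.0.0: no
  /8 141.0.0.0: MATCH
  /16 159.181.0.0: no
  /0 0.0.0.0: MATCH
Selected: next-hop 86.118.194.48 via wlan0 (matched /8)


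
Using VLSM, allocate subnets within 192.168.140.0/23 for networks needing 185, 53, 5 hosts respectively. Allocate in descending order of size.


185 hosts -> /24 (254 usable): 192.168.140.0/24
53 hosts -> /26 (62 usable): 192.168.141.0/26
5 hosts -> /29 (6 usable): 192.168.141.64/29
Allocation: 192.168.140.0/24 (185 hosts, 254 usable); 192.168.141.0/26 (53 hosts, 62 usable); 192.168.141.64/29 (5 hosts, 6 usable)


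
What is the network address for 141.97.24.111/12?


IP:   10001101.01100001.00011000.01101111
Mask: 11111111.11110000.00000000.00000000
AND operation:
Net:  10001101.01100000.00000000.00000000
Network: 141.96.0.0/12


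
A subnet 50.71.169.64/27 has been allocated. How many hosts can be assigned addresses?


Host bits = 32 - 27 = 5
Total addresses = 2^5 = 32
Usable = total - 2 (network and broadcast)
Usable hosts: 30


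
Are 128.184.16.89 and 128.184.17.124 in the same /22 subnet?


Mask: 255.255.252.0
128.184.16.89 AND mask = 128.184.16.0
128.184.17.124 AND mask = 128.184.16.0
Yes, same subnet (128.184.16.0)


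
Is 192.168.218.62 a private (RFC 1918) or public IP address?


RFC 1918 private ranges:
  10.0.0.0/8 (10.0.0.0 - 10.255.255.255)
  172.16.0.0/12 (172.16.0.0 - 172.31.255.255)
  192.168.0.0/16 (192.168.0.0 - 192.168.255.255)
Private (in 192.168.0.0/16)


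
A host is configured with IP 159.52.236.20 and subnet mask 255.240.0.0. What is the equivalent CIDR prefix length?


Binary: 11111111.11110000.00000000.00000000
Count leading 1s
Prefix: /12


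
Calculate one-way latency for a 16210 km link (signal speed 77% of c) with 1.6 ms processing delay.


Speed = 0.77 * 3e5 km/s = 231000 km/s
Propagation delay = 16210 / 231000 = 0.0702 s = 70.1732 ms
Processing delay = 1.6 ms
Total one-way latency = 71.7732 ms


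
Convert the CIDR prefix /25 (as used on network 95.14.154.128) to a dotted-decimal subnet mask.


/25 means 25 network bits, 7 host bits
Binary: 11111111111111111111111110000000
Mask: 255.255.255.128


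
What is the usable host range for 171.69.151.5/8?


Network: 171.0.0.0
Broadcast: 171.255.255.255
First usable = network + 1
Last usable = broadcast - 1
Range: 171.0.0.1 to 171.255.255.254


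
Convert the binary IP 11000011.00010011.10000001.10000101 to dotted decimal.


11000011 = 195
00010011 = 19
10000001 = 129
10000101 = 133
IP: 195.19.129.133


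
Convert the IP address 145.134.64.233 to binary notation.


145 = 10010001
134 = 10000110
64 = 01000000
233 = 11101001
Binary: 10010001.10000110.01000000.11101001


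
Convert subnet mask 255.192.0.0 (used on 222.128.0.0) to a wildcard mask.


Subnet mask: 255.192.0.0
Wildcard = 255.255.255.255 - subnet mask
255 - 255 = 0
255 - 192 = 63
255 - 0 = 255
255 - 0 = 255
Wildcard: 0.63.255.255


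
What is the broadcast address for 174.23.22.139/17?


Network: 174.23.0.0/17
Host bits = 15
Set all host bits to 1:
Broadcast: 174.23.127.255


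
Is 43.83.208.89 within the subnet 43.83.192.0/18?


Subnet network: 43.83.192.0
Test IP AND mask: 43.83.192.0
Yes, 43.83.208.89 is in 43.83.192.0/18


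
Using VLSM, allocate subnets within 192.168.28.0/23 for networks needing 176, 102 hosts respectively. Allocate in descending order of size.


176 hosts -> /24 (254 usable): 192.168.28.0/24
102 hosts -> /25 (126 usable): 192.168.29.0/25
Allocation: 192.168.28.0/24 (176 hosts, 254 usable); 192.168.29.0/25 (102 hosts, 126 usable)


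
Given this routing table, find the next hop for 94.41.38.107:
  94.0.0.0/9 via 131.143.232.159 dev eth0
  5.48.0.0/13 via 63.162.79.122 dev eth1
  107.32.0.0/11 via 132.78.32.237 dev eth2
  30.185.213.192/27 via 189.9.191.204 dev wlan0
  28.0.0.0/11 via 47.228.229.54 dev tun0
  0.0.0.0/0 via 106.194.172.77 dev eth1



Longest prefix match for 94.41.38.107:
  /9 94.0.0.0: MATCH
  /13 5.48.0.0: no
  /11 107.32.0.0: no
  /27 30.185.213.192: no
  /11 28.0.0.0: no
  /0 0.0.0.0: MATCH
Selected: next-hop 131.143.232.159 via eth0 (matched /9)


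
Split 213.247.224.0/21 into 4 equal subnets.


New prefix = 21 + 2 = 23
Each subnet has 512 addresses
  213.247.224.0/23
  213.247.226.0/23
  213.247.228.0/23
  213.247.230.0/23
Subnets: 213.247.224.0/23, 213.247.226.0/23, 213.247.228.0/23, 213.247.230.0/23


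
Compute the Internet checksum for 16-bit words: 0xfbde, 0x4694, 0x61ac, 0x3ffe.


Sum all words (with carry folding):
+ 0xfbde = 0xfbde
+ 0x4694 = 0x4273
+ 0x61ac = 0xa41f
+ 0x3ffe = 0xe41d
One's complement: ~0xe41d
Checksum = 0x1be2


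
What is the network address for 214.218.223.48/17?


IP:   11010110.11011010.11011111.00110000
Mask: 11111111.11111111.10000000.00000000
AND operation:
Net:  11010110.11011010.10000000.00000000
Network: 214.218.128.0/17


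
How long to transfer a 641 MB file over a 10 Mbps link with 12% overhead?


Effective throughput = 10 * (1 - 12/100) = 8.8 Mbps
File size in Mb = 641 * 8 = 5128 Mb
Time = 5128 / 8.8
Time = 582.7273 seconds


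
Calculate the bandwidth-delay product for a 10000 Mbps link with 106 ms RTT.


BDP = bandwidth * RTT
= 10000 Mbps * 106 ms
= 10000 * 1e6 * 106 / 1000 bits
= 1060000000 bits
= 132500000 bytes
= 129394.5312 KB
BDP = 1060000000 bits (132500000 bytes)


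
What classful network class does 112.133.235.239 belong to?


First octet: 112
Binary: 01110000
0xxxxxxx -> Class A (1-126)
Class A, default mask 255.0.0.0 (/8)


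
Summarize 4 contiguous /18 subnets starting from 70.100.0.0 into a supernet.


Original prefix: /18
Number of subnets: 4 = 2^2
New prefix = 18 - 2 = 16
Supernet: 70.100.0.0/16


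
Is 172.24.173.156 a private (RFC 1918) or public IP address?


RFC 1918 private ranges:
  10.0.0.0/8 (10.0.0.0 - 10.255.255.255)
  172.16.0.0/12 (172.16.0.0 - 172.31.255.255)
  192.168.0.0/16 (192.168.0.0 - 192.168.255.255)
Private (in 172.16.0.0/12)


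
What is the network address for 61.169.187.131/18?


IP:   00111101.10101001.10111011.10000011
Mask: 11111111.11111111.11000000.00000000
AND operation:
Net:  00111101.10101001.10000000.00000000
Network: 61.169.128.0/18


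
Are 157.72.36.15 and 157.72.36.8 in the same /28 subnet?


Mask: 255.255.255.240
157.72.36.15 AND mask = 157.72.36.0
157.72.36.8 AND mask = 157.72.36.0
Yes, same subnet (157.72.36.0)


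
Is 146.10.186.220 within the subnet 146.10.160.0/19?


Subnet network: 146.10.160.0
Test IP AND mask: 146.10.160.0
Yes, 146.10.186.220 is in 146.10.160.0/19


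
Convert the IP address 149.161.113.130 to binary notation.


149 = 10010101
161 = 10100001
113 = 01110001
130 = 10000010
Binary: 10010101.10100001.01110001.10000010


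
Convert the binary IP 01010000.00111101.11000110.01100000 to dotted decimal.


01010000 = 80
00111101 = 61
11000110 = 198
01100000 = 96
IP: 80.61.198.96


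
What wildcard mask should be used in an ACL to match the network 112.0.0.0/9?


Subnet mask: 255.128.0.0
Wildcard = 255.255.255.255 - subnet mask
255 - 255 = 0
255 - 128 = 127
255 - 0 = 255
255 - 0 = 255
Wildcard: 0.127.255.255


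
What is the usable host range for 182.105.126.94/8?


Network: 182.0.0.0
Broadcast: 182.255.255.255
First usable = network + 1
Last usable = broadcast - 1
Range: 182.0.0.1 to 182.255.255.254


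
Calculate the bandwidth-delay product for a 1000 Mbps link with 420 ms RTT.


BDP = bandwidth * RTT
= 1000 Mbps * 420 ms
= 1000 * 1e6 * 420 / 1000 bits
= 420000000 bits
= 52500000 bytes
= 51269.5312 KB
BDP = 420000000 bits (52500000 bytes)


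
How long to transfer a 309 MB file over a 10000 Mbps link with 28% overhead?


Effective throughput = 10000 * (1 - 28/100) = 7200 Mbps
File size in Mb = 309 * 8 = 2472 Mb
Time = 2472 / 7200
Time = 0.3433 seconds


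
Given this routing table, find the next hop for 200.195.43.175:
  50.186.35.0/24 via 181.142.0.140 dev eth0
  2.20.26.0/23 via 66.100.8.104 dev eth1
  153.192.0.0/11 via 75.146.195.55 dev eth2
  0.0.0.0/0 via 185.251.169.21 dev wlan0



Longest prefix match for 200.195.43.175:
  /24 50.186.35.0: no
  /23 2.20.26.0: no
  /11 153.192.0.0: no
  /0 0.0.0.0: MATCH
Selected: next-hop 185.251.169.21 via wlan0 (matched /0)


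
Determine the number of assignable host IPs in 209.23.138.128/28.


Host bits = 32 - 28 = 4
Total addresses = 2^4 = 16
Usable = total - 2 (network and broadcast)
Usable hosts: 14


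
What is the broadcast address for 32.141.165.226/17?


Network: 32.141.128.0/17
Host bits = 15
Set all host bits to 1:
Broadcast: 32.141.255.255


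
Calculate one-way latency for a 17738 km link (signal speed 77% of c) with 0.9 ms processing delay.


Speed = 0.77 * 3e5 km/s = 231000 km/s
Propagation delay = 17738 / 231000 = 0.0768 s = 76.7879 ms
Processing delay = 0.9 ms
Total one-way latency = 77.6879 ms


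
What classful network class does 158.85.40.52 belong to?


First octet: 158
Binary: 10011110
10xxxxxx -> Class B (128-191)
Class B, default mask 255.255.0.0 (/16)


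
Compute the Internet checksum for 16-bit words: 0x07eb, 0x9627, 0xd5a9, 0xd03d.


Sum all words (with carry folding):
+ 0x07eb = 0x07eb
+ 0x9627 = 0x9e12
+ 0xd5a9 = 0x73bc
+ 0xd03d = 0x43fa
One's complement: ~0x43fa
Checksum = 0xbc05


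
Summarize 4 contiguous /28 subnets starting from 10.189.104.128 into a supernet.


Original prefix: /28
Number of subnets: 4 = 2^2
New prefix = 28 - 2 = 26
Supernet: 10.189.104.128/26


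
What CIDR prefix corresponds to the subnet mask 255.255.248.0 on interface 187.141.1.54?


Binary: 11111111.11111111.11111000.00000000
Count leading 1s
Prefix: /21


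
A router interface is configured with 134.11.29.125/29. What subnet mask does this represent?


/29 means 29 network bits, 3 host bits
Binary: 11111111111111111111111111111000
Mask: 255.255.255.248


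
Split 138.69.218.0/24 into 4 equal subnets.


New prefix = 24 + 2 = 26
Each subnet has 64 addresses
  138.69.218.0/26
  138.69.218.64/26
  138.69.218.128/26
  138.69.218.192/26
Subnets: 138.69.218.0/26, 138.69.218.64/26, 138.69.218.128/26, 138.69.218.192/26


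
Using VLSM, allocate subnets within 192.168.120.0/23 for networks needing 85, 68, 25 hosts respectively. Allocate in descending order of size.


85 hosts -> /25 (126 usable): 192.168.120.0/25
68 hosts -> /25 (126 usable): 192.168.120.128/25
25 hosts -> /27 (30 usable): 192.168.121.0/27
Allocation: 192.168.120.0/25 (85 hosts, 126 usable); 192.168.120.128/25 (68 hosts, 126 usable); 192.168.121.0/27 (25 hosts, 30 usable)


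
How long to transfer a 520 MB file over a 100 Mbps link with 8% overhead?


Effective throughput = 100 * (1 - 8/100) = 92 Mbps
File size in Mb = 520 * 8 = 4160 Mb
Time = 4160 / 92
Time = 45.2174 seconds


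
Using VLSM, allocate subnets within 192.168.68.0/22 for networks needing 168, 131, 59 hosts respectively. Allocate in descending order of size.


168 hosts -> /24 (254 usable): 192.168.68.0/24
131 hosts -> /24 (254 usable): 192.168.69.0/24
59 hosts -> /26 (62 usable): 192.168.70.0/26
Allocation: 192.168.68.0/24 (168 hosts, 254 usable); 192.168.69.0/24 (131 hosts, 254 usable); 192.168.70.0/26 (59 hosts, 62 usable)


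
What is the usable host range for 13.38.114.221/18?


Network: 13.38.64.0
Broadcast: 13.38.127.255
First usable = network + 1
Last usable = broadcast - 1
Range: 13.38.64.1 to 13.38.127.254


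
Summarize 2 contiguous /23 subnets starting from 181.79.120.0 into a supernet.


Original prefix: /23
Number of subnets: 2 = 2^1
New prefix = 23 - 1 = 22
Supernet: 181.79.120.0/22


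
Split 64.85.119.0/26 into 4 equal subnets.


New prefix = 26 + 2 = 28
Each subnet has 16 addresses
  64.85.119.0/28
  64.85.119.16/28
  64.85.119.32/28
  64.85.119.48/28
Subnets: 64.85.119.0/28, 64.85.119.16/28, 64.85.119.32/28, 64.85.119.48/28


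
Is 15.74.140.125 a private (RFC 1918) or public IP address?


RFC 1918 private ranges:
  10.0.0.0/8 (10.0.0.0 - 10.255.255.255)
  172.16.0.0/12 (172.16.0.0 - 172.31.255.255)
  192.168.0.0/16 (192.168.0.0 - 192.168.255.255)
Public (not in any RFC 1918 range)


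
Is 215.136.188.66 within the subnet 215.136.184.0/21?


Subnet network: 215.136.184.0
Test IP AND mask: 215.136.184.0
Yes, 215.136.188.66 is in 215.136.184.0/21


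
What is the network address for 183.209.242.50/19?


IP:   10110111.11010001.11110010.00110010
Mask: 11111111.11111111.11100000.00000000
AND operation:
Net:  10110111.11010001.11100000.00000000
Network: 183.209.224.0/19


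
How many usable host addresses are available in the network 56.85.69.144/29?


Host bits = 32 - 29 = 3
Total addresses = 2^3 = 8
Usable = total - 2 (network and broadcast)
Usable hosts: 6


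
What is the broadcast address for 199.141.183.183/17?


Network: 199.141.128.0/17
Host bits = 15
Set all host bits to 1:
Broadcast: 199.141.255.255


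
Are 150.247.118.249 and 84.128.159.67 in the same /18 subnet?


Mask: 255.255.192.0
150.247.118.249 AND mask = 150.247.64.0
84.128.159.67 AND mask = 84.128.128.0
No, different subnets (150.247.64.0 vs 84.128.128.0)


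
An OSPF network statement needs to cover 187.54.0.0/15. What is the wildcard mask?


Subnet mask: 255.254.0.0
Wildcard = 255.255.255.255 - subnet mask
255 - 255 = 0
255 - 254 = 1
255 - 0 = 255
255 - 0 = 255
Wildcard: 0.1.255.255


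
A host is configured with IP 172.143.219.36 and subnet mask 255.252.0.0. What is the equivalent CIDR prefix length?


Binary: 11111111.11111100.00000000.00000000
Count leading 1s
Prefix: /14


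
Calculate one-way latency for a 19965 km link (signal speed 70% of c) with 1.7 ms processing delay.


Speed = 0.7 * 3e5 km/s = 210000 km/s
Propagation delay = 19965 / 210000 = 0.0951 s = 95.0714 ms
Processing delay = 1.7 ms
Total one-way latency = 96.7714 ms


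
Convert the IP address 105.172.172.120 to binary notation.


105 = 01101001
172 = 10101100
172 = 10101100
120 = 01111000
Binary: 01101001.10101100.10101100.01111000


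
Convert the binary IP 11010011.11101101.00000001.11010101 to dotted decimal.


11010011 = 211
11101101 = 237
00000001 = 1
11010101 = 213
IP: 211.237.1.213


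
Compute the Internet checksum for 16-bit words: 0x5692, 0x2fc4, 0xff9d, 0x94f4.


Sum all words (with carry folding):
+ 0x5692 = 0x5692
+ 0x2fc4 = 0x8656
+ 0xff9d = 0x85f4
+ 0x94f4 = 0x1ae9
One's complement: ~0x1ae9
Checksum = 0xe516


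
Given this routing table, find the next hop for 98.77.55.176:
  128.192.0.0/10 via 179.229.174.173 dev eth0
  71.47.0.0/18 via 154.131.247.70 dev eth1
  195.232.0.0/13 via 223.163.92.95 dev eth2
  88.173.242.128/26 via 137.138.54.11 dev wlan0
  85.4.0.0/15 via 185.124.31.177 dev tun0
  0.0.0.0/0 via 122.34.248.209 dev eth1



Longest prefix match for 98.77.55.176:
  /10 128.192.0.0: no
  /18 71.47.0.0: no
  /13 195.232.0.0: no
  /26 88.173.242.128: no
  /15 85.4.0.0: no
  /0 0.0.0.0: MATCH
Selected: next-hop 122.34.248.209 via eth1 (matched /0)


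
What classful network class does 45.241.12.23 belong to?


First octet: 45
Binary: 00101101
0xxxxxxx -> Class A (1-126)
Class A, default mask 255.0.0.0 (/8)


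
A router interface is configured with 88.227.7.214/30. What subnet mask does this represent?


/30 means 30 network bits, 2 host bits
Binary: 11111111111111111111111111111100
Mask: 255.255.255.252


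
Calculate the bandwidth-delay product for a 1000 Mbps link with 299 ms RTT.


BDP = bandwidth * RTT
= 1000 Mbps * 299 ms
= 1000 * 1e6 * 299 / 1000 bits
= 299000000 bits
= 37375000 bytes
= 36499.0234 KB
BDP = 299000000 bits (37375000 bytes)


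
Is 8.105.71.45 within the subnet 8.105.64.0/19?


Subnet network: 8.105.64.0
Test IP AND mask: 8.105.64.0
Yes, 8.105.71.45 is in 8.105.64.0/19


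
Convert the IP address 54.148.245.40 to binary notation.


54 = 00110110
148 = 10010100
245 = 11110101
40 = 00101000
Binary: 00110110.10010100.11110101.00101000


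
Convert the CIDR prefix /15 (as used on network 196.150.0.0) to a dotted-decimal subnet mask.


/15 means 15 network bits, 17 host bits
Binary: 11111111111111100000000000000000
Mask: 255.254.0.0


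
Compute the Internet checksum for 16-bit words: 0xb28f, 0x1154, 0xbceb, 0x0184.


Sum all words (with carry folding):
+ 0xb28f = 0xb28f
+ 0x1154 = 0xc3e3
+ 0xbceb = 0x80cf
+ 0x0184 = 0x8253
One's complement: ~0x8253
Checksum = 0x7dac


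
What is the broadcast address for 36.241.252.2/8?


Network: 36.0.0.0/8
Host bits = 24
Set all host bits to 1:
Broadcast: 36.255.255.255


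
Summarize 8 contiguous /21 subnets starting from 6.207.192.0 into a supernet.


Original prefix: /21
Number of subnets: 8 = 2^3
New prefix = 21 - 3 = 18
Supernet: 6.207.192.0/18


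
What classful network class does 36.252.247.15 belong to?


First octet: 36
Binary: 00100100
0xxxxxxx -> Class A (1-126)
Class A, default mask 255.0.0.0 (/8)


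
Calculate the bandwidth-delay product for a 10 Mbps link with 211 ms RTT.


BDP = bandwidth * RTT
= 10 Mbps * 211 ms
= 10 * 1e6 * 211 / 1000 bits
= 2110000 bits
= 263750 bytes
= 257.5684 KB
BDP = 2110000 bits (263750 bytes)


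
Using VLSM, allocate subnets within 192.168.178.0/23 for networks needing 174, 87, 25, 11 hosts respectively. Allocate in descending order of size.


174 hosts -> /24 (254 usable): 192.168.178.0/24
87 hosts -> /25 (126 usable): 192.168.179.0/25
25 hosts -> /27 (30 usable): 192.168.179.128/27
11 hosts -> /28 (14 usable): 192.168.179.160/28
Allocation: 192.168.178.0/24 (174 hosts, 254 usable); 192.168.179.0/25 (87 hosts, 126 usable); 192.168.179.128/27 (25 hosts, 30 usable); 192.168.179.160/28 (11 hosts, 14 usable)


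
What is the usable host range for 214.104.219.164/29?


Network: 214.104.219.160
Broadcast: 214.104.219.167
First usable = network + 1
Last usable = broadcast - 1
Range: 214.104.219.161 to 214.104.219.166


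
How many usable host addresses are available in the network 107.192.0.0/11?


Host bits = 32 - 11 = 21
Total addresses = 2^21 = 2097152
Usable = total - 2 (network and broadcast)
Usable hosts: 2097150


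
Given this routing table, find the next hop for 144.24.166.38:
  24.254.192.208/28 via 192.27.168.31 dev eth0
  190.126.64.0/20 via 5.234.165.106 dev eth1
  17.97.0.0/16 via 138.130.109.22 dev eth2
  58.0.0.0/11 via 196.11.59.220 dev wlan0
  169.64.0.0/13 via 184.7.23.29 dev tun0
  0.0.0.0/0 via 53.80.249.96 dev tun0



Longest prefix match for 144.24.166.38:
  /28 24.254.192.208: no
  /20 190.126.64.0: no
  /16 17.97.0.0: no
  /11 58.0.0.0: no
  /13 169.64.0.0: no
  /0 0.0.0.0: MATCH
Selected: next-hop 53.80.249.96 via tun0 (matched /0)


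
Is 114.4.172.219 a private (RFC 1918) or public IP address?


RFC 1918 private ranges:
  10.0.0.0/8 (10.0.0.0 - 10.255.255.255)
  172.16.0.0/12 (172.16.0.0 - 172.31.255.255)
  192.168.0.0/16 (192.168.0.0 - 192.168.255.255)
Public (not in any RFC 1918 range)


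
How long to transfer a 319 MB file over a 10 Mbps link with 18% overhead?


Effective throughput = 10 * (1 - 18/100) = 8.2 Mbps
File size in Mb = 319 * 8 = 2552 Mb
Time = 2552 / 8.2
Time = 311.2195 seconds


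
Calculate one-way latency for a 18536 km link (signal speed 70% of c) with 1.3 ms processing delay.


Speed = 0.7 * 3e5 km/s = 210000 km/s
Propagation delay = 18536 / 210000 = 0.0883 s = 88.2667 ms
Processing delay = 1.3 ms
Total one-way latency = 89.5667 ms


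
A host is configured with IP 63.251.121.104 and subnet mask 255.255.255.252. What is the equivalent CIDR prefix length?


Binary: 11111111.11111111.11111111.11111100
Count leading 1s
Prefix: /30


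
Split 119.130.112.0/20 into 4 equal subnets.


New prefix = 20 + 2 = 22
Each subnet has 1024 addresses
  119.130.112.0/22
  119.130.116.0/22
  119.130.120.0/22
  119.130.124.0/22
Subnets: 119.130.112.0/22, 119.130.116.0/22, 119.130.120.0/22, 119.130.124.0/22


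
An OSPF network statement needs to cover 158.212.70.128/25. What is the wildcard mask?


Subnet mask: 255.255.255.128
Wildcard = 255.255.255.255 - subnet mask
255 - 255 = 0
255 - 255 = 0
255 - 255 = 0
255 - 128 = 127
Wildcard: 0.0.0.127


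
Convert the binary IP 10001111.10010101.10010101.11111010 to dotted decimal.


10001111 = 143
10010101 = 149
10010101 = 149
11111010 = 250
IP: 143.149.149.250


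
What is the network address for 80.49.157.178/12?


IP:   01010000.00110001.10011101.10110010
Mask: 11111111.11110000.00000000.00000000
AND operation:
Net:  01010000.00110000.00000000.00000000
Network: 80.48.0.0/12


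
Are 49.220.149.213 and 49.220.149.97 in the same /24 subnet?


Mask: 255.255.255.0
49.220.149.213 AND mask = 49.220.149.0
49.220.149.97 AND mask = 49.220.149.0
Yes, same subnet (49.220.149.0)


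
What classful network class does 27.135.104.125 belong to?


First octet: 27
Binary: 00011011
0xxxxxxx -> Class A (1-126)
Class A, default mask 255.0.0.0 (/8)


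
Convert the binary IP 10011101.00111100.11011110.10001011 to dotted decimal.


10011101 = 157
00111100 = 60
11011110 = 222
10001011 = 139
IP: 157.60.222.139


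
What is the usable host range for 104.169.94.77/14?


Network: 104.168.0.0
Broadcast: 104.171.255.255
First usable = network + 1
Last usable = broadcast - 1
Range: 104.168.0.1 to 104.171.255.254


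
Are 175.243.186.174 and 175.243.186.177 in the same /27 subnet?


Mask: 255.255.255.224
175.243.186.174 AND mask = 175.243.186.160
175.243.186.177 AND mask = 175.243.186.160
Yes, same subnet (175.243.186.160)


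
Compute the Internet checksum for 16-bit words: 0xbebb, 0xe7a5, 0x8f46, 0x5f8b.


Sum all words (with carry folding):
+ 0xbebb = 0xbebb
+ 0xe7a5 = 0xa661
+ 0x8f46 = 0x35a8
+ 0x5f8b = 0x9533
One's complement: ~0x9533
Checksum = 0x6acc


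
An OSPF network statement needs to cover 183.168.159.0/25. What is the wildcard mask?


Subnet mask: 255.255.255.128
Wildcard = 255.255.255.255 - subnet mask
255 - 255 = 0
255 - 255 = 0
255 - 255 = 0
255 - 128 = 127
Wildcard: 0.0.0.127


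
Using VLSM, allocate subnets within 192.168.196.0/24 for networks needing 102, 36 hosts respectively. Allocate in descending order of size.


102 hosts -> /25 (126 usable): 192.168.196.0/25
36 hosts -> /26 (62 usable): 192.168.196.128/26
Allocation: 192.168.196.0/25 (102 hosts, 126 usable); 192.168.196.128/26 (36 hosts, 62 usable)


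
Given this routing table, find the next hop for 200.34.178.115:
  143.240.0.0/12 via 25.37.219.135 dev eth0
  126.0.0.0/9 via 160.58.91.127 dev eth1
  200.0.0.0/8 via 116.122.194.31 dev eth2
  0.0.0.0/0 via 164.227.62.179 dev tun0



Longest prefix match for 200.34.178.115:
  /12 143.240.0.0: no
  /9 126.0.0.0: no
  /8 200.0.0.0: MATCH
  /0 0.0.0.0: MATCH
Selected: next-hop 116.122.194.31 via eth2 (matched /8)


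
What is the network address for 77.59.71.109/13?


IP:   01001101.00111011.01000111.01101101
Mask: 11111111.11111000.00000000.00000000
AND operation:
Net:  01001101.00111000.00000000.00000000
Network: 77.56.0.0/13


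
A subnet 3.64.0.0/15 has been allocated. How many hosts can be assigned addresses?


Host bits = 32 - 15 = 17
Total addresses = 2^17 = 131072
Usable = total - 2 (network and broadcast)
Usable hosts: 131070


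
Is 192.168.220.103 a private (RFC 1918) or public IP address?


RFC 1918 private ranges:
  10.0.0.0/8 (10.0.0.0 - 10.255.255.255)
  172.16.0.0/12 (172.16.0.0 - 172.31.255.255)
  192.168.0.0/16 (192.168.0.0 - 192.168.255.255)
Private (in 192.168.0.0/16)


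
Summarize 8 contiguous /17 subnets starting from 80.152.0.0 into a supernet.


Original prefix: /17
Number of subnets: 8 = 2^3
New prefix = 17 - 3 = 14
Supernet: 80.152.0.0/14


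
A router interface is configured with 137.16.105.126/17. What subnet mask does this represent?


/17 means 17 network bits, 15 host bits
Binary: 11111111111111111000000000000000
Mask: 255.255.128.0


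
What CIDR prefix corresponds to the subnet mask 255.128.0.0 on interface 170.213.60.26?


Binary: 11111111.10000000.00000000.00000000
Count leading 1s
Prefix: /9


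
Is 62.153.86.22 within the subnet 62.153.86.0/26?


Subnet network: 62.153.86.0
Test IP AND mask: 62.153.86.0
Yes, 62.153.86.22 is in 62.153.86.0/26


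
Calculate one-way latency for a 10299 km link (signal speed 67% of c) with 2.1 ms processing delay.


Speed = 0.67 * 3e5 km/s = 201000 km/s
Propagation delay = 10299 / 201000 = 0.0512 s = 51.2388 ms
Processing delay = 2.1 ms
Total one-way latency = 53.3388 ms


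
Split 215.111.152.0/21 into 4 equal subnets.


New prefix = 21 + 2 = 23
Each subnet has 512 addresses
  215.111.152.0/23
  215.111.154.0/23
  215.111.156.0/23
  215.111.158.0/23
Subnets: 215.111.152.0/23, 215.111.154.0/23, 215.111.156.0/23, 215.111.158.0/23


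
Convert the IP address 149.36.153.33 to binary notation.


149 = 10010101
36 = 00100100
153 = 10011001
33 = 00100001
Binary: 10010101.00100100.10011001.00100001


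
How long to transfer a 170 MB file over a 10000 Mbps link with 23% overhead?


Effective throughput = 10000 * (1 - 23/100) = 7700 Mbps
File size in Mb = 170 * 8 = 1360 Mb
Time = 1360 / 7700
Time = 0.1766 seconds


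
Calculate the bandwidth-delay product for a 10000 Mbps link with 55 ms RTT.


BDP = bandwidth * RTT
= 10000 Mbps * 55 ms
= 10000 * 1e6 * 55 / 1000 bits
= 550000000 bits
= 68750000 bytes
= 67138.6719 KB
BDP = 550000000 bits (68750000 bytes)


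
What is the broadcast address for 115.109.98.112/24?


Network: 115.109.98.0/24
Host bits = 8
Set all host bits to 1:
Broadcast: 115.109.98.255


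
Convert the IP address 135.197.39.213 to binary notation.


135 = 10000111
197 = 11000101
39 = 00100111
213 = 11010101
Binary: 10000111.11000101.00100111.11010101


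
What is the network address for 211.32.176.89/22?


IP:   11010011.00100000.10110000.01011001
Mask: 11111111.11111111.11111100.00000000
AND operation:
Net:  11010011.00100000.10110000.00000000
Network: 211.32.176.0/22


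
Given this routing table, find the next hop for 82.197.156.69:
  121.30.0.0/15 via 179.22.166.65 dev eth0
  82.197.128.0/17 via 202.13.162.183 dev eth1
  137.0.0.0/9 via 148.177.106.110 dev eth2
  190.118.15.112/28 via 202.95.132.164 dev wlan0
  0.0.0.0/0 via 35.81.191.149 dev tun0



Longest prefix match for 82.197.156.69:
  /15 121.30.0.0: no
  /17 82.197.128.0: MATCH
  /9 137.0.0.0: no
  /28 190.118.15.112: no
  /0 0.0.0.0: MATCH
Selected: next-hop 202.13.162.183 via eth1 (matched /17)


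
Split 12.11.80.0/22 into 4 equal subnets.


New prefix = 22 + 2 = 24
Each subnet has 256 addresses
  12.11.80.0/24
  12.11.81.0/24
  12.11.82.0/24
  12.11.83.0/24
Subnets: 12.11.80.0/24, 12.11.81.0/24, 12.11.82.0/24, 12.11.83.0/24


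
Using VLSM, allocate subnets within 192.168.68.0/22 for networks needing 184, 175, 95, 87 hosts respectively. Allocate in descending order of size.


184 hosts -> /24 (254 usable): 192.168.68.0/24
175 hosts -> /24 (254 usable): 192.168.69.0/24
95 hosts -> /25 (126 usable): 192.168.70.0/25
87 hosts -> /25 (126 usable): 192.168.70.128/25
Allocation: 192.168.68.0/24 (184 hosts, 254 usable); 192.168.69.0/24 (175 hosts, 254 usable); 192.168.70.0/25 (95 hosts, 126 usable); 192.168.70.128/25 (87 hosts, 126 usable)


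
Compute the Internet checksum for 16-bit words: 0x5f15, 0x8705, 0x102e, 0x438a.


Sum all words (with carry folding):
+ 0x5f15 = 0x5f15
+ 0x8705 = 0xe61a
+ 0x102e = 0xf648
+ 0x438a = 0x39d3
One's complement: ~0x39d3
Checksum = 0xc62c
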